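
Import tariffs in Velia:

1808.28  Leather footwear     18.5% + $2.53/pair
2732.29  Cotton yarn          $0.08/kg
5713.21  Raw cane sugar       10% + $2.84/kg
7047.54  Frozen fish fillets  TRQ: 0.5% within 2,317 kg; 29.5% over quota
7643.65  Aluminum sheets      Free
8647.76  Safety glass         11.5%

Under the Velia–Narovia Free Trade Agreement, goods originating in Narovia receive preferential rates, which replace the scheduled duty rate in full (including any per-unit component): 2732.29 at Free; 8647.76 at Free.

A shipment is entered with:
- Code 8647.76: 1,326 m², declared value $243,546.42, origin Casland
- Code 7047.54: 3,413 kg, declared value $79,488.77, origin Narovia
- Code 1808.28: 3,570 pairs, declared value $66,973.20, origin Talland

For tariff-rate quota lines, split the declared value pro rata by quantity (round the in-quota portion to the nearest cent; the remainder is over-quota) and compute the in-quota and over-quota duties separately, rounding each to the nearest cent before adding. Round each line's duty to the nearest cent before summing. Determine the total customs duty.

Line 1 (8647.76, Casland, 1,326 m², $243,546.42):
Base rate for 8647.76 is 11.5%.
8647.76 has an FTA preferential rate, but origin Casland is not Narovia; base rate stands.
Duty = $243,546.42 × 11.5% = $28,007.84.
Line 2 (7047.54, Narovia, 3,413 kg, $79,488.77):
Code 7047.54 is under a tariff-rate quota (threshold 2,317 kg). In-quota: 2,317 kg at 0.5%; over-quota: 1,096 kg at 29.5%.
Pro-rata value split: in-quota = $79,488.77 × 2,317/3,413 = $53,962.93; over-quota = $79,488.77 − $53,962.93 = $25,525.84.
In-quota duty = $53,962.93 × 0.5% = $269.81. Over-quota duty = $25,525.84 × 29.5% = $7,530.12.
Line duty = $269.81 + $7,530.12 = $7,799.93.
Line 3 (1808.28, Talland, 3,570 pairs, $66,973.20):
Base rate for 1808.28 is 18.5% + $2.53/pair.
Duty = $66,973.20 × 18.5% + 3,570 × $2.53 = $21,422.14.
Total = $28,007.84 + $7,799.93 + $21,422.14 = $57,229.91.

$57,229.91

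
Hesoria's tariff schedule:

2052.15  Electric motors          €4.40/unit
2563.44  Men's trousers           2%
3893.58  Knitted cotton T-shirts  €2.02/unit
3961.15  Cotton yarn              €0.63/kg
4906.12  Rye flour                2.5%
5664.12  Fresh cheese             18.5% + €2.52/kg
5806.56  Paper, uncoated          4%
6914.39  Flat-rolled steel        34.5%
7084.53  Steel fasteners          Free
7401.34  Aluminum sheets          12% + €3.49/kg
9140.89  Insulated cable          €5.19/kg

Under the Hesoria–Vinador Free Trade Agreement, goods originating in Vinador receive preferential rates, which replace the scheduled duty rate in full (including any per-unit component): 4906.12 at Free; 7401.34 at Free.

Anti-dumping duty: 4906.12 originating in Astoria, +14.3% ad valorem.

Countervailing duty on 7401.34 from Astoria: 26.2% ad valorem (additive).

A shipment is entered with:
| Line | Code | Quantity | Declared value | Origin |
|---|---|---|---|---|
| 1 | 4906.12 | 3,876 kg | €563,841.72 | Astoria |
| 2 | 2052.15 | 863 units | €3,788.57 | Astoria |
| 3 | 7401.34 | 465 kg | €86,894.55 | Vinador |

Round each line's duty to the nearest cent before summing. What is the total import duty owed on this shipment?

Line 1 (4906.12, Astoria, 3,876 kg, €563,841.72):
Base rate for 4906.12 is 2.5%.
4906.12 has an FTA preferential rate, but origin Astoria is not Vinador; base rate stands.
Additional duty on 4906.12 from Astoria: +14.3%. Applied ad valorem rate: 2.5% + 14.3% = 16.8%.
Duty = €563,841.72 × 16.8% = €94,725.41.
Line 2 (2052.15, Astoria, 863 units, €3,788.57):
Base rate for 2052.15 is €4.40/unit.
Duty = 863 × €4.40 = €3,797.20.
Line 3 (7401.34, Vinador, 465 kg, €86,894.55):
Base rate for 7401.34 is 12% + €3.49/kg.
Origin Vinador qualifies under the Hesoria–Vinador agreement and 7401.34 is covered: preferential rate Free applies instead.
The additional-duty order on 7401.34 targets Astoria, not Vinador; it does not apply.
Duty = €86,894.55 × 0% = €0.00.
Total = €94,725.41 + €3,797.20 + €0.00 = €98,522.61.

€98,522.61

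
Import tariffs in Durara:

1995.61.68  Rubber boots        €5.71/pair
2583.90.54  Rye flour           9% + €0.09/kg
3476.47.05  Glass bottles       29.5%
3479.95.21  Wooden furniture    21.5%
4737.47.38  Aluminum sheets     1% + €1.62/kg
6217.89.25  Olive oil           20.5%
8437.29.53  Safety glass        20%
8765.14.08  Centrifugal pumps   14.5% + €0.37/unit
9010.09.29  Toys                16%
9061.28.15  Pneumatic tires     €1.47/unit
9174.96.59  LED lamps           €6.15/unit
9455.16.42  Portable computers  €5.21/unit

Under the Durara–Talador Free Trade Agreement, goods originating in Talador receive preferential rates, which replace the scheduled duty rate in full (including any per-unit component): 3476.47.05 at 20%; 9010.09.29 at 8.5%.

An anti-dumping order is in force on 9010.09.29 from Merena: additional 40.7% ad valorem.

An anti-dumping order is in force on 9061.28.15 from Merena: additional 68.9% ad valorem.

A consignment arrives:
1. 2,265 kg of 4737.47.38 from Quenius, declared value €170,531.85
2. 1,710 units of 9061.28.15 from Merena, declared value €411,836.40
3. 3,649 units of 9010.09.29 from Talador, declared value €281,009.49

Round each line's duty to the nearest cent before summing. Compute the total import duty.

Line 1 (4737.47.38, Quenius, 2,265 kg, €170,531.85):
Base rate for 4737.47.38 is 1% + €1.62/kg.
Duty = €170,531.85 × 1% + 2,265 × €1.62 = €5,374.62.
Line 2 (9061.28.15, Merena, 1,710 units, €411,836.40):
Base rate for 9061.28.15 is €1.47/unit.
Additional duty on 9061.28.15 from Merena: +68.9% ad valorem. Applied ad valorem rate = 68.9%.
Duty = €411,836.40 × 68.9% + 1,710 × €1.47 = €286,268.98.
Line 3 (9010.09.29, Talador, 3,649 units, €281,009.49):
Base rate for 9010.09.29 is 16%.
Origin Talador qualifies under the Durara–Talador agreement and 9010.09.29 is covered: preferential rate 8.5% applies instead.
The additional-duty order on 9010.09.29 targets Merena, not Talador; it does not apply.
Duty = €281,009.49 × 8.5% = €23,885.81.
Total = €5,374.62 + €286,268.98 + €23,885.81 = €315,529.41.

€315,529.41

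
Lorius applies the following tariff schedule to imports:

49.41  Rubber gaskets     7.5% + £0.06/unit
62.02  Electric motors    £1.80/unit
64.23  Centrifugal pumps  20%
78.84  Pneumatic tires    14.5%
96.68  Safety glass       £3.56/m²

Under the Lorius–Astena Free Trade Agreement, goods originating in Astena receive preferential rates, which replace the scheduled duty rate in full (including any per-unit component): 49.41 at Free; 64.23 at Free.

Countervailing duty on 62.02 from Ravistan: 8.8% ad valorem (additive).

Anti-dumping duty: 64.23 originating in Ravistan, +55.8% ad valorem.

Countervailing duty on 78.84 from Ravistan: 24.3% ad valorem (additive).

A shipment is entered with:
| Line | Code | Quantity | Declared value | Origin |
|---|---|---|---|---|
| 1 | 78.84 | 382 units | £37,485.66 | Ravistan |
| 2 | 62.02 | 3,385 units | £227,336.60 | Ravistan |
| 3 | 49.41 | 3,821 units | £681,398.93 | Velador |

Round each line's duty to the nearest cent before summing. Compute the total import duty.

Line 1 (78.84, Ravistan, 382 units, £37,485.66):
Base rate for 78.84 is 14.5%.
Additional duty on 78.84 from Ravistan: +24.3%. Applied ad valorem rate: 14.5% + 24.3% = 38.8%.
Duty = £37,485.66 × 38.8% = £14,544.44.
Line 2 (62.02, Ravistan, 3,385 units, £227,336.60):
Base rate for 62.02 is £1.80/unit.
Additional duty on 62.02 from Ravistan: +8.8% ad valorem. Applied ad valorem rate = 8.8%.
Duty = £227,336.60 × 8.8% + 3,385 × £1.80 = £26,098.62.
Line 3 (49.41, Velador, 3,821 units, £681,398.93):
Base rate for 49.41 is 7.5% + £0.06/unit.
49.41 has an FTA preferential rate, but origin Velador is not Astena; base rate stands.
Duty = £681,398.93 × 7.5% + 3,821 × £0.06 = £51,334.18.
Total = £14,544.44 + £26,098.62 + £51,334.18 = £91,977.24.

£91,977.24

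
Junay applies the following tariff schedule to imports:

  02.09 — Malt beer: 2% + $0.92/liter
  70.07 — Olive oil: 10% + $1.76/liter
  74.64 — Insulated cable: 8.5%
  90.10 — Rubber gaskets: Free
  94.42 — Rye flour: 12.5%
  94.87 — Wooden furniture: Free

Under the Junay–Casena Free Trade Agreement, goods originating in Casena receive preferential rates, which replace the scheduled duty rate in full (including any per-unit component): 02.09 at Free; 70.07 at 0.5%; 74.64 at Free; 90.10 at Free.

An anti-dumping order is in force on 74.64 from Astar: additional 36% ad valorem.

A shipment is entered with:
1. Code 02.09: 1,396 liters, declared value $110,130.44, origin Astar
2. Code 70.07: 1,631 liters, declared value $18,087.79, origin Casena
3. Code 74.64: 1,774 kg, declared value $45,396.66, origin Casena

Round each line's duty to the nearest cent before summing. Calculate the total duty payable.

Line 1 (02.09, Astar, 1,396 liters, $110,130.44):
Base rate for 02.09 is 2% + $0.92/liter.
02.09 has an FTA preferential rate, but origin Astar is not Casena; base rate stands.
Duty = $110,130.44 × 2% + 1,396 × $0.92 = $3,486.93.
Line 2 (70.07, Casena, 1,631 liters, $18,087.79):
Base rate for 70.07 is 10% + $1.76/liter.
Origin Casena qualifies under the Junay–Casena agreement and 70.07 is covered: preferential rate 0.5% applies instead.
Duty = $18,087.79 × 0.5% = $90.44.
Line 3 (74.64, Casena, 1,774 kg, $45,396.66):
Base rate for 74.64 is 8.5%.
Origin Casena qualifies under the Junay–Casena agreement and 74.64 is covered: preferential rate Free applies instead.
The additional-duty order on 74.64 targets Astar, not Casena; it does not apply.
Duty = $45,396.66 × 0% = $0.00.
Total = $3,486.93 + $90.44 + $0.00 = $3,577.37.

$3,577.37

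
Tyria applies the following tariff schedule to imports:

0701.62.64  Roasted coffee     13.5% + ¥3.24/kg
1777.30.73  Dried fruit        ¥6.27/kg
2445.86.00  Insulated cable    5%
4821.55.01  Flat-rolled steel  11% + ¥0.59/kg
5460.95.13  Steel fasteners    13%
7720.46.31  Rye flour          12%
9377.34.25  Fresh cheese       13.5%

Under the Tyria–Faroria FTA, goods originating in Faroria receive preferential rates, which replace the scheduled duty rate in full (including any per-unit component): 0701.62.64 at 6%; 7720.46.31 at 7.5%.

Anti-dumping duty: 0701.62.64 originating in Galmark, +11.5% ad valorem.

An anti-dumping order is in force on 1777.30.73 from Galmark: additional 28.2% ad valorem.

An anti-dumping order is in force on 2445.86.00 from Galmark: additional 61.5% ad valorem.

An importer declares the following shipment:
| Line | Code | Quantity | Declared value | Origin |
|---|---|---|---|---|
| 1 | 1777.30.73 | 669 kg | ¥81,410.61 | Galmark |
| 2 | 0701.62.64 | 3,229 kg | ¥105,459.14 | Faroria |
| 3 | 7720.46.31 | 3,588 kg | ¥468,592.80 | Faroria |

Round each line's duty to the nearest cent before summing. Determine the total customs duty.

Line 1 (1777.30.73, Galmark, 669 kg, ¥81,410.61):
Base rate for 1777.30.73 is ¥6.27/kg.
Additional duty on 1777.30.73 from Galmark: +28.2% ad valorem. Applied ad valorem rate = 28.2%.
Duty = ¥81,410.61 × 28.2% + 669 × ¥6.27 = ¥27,152.42.
Line 2 (0701.62.64, Faroria, 3,229 kg, ¥105,459.14):
Base rate for 0701.62.64 is 13.5% + ¥3.24/kg.
Origin Faroria qualifies under the Tyria–Faroria agreement and 0701.62.64 is covered: preferential rate 6% applies instead.
The additional-duty order on 0701.62.64 targets Galmark, not Faroria; it does not apply.
Duty = ¥105,459.14 × 6% = ¥6,327.55.
Line 3 (7720.46.31, Faroria, 3,588 kg, ¥468,592.80):
Base rate for 7720.46.31 is 12%.
Origin Faroria qualifies under the Tyria–Faroria agreement and 7720.46.31 is covered: preferential rate 7.5% applies instead.
Duty = ¥468,592.80 × 7.5% = ¥35,144.46.
Total = ¥27,152.42 + ¥6,327.55 + ¥35,144.46 = ¥68,624.43.

¥68,624.43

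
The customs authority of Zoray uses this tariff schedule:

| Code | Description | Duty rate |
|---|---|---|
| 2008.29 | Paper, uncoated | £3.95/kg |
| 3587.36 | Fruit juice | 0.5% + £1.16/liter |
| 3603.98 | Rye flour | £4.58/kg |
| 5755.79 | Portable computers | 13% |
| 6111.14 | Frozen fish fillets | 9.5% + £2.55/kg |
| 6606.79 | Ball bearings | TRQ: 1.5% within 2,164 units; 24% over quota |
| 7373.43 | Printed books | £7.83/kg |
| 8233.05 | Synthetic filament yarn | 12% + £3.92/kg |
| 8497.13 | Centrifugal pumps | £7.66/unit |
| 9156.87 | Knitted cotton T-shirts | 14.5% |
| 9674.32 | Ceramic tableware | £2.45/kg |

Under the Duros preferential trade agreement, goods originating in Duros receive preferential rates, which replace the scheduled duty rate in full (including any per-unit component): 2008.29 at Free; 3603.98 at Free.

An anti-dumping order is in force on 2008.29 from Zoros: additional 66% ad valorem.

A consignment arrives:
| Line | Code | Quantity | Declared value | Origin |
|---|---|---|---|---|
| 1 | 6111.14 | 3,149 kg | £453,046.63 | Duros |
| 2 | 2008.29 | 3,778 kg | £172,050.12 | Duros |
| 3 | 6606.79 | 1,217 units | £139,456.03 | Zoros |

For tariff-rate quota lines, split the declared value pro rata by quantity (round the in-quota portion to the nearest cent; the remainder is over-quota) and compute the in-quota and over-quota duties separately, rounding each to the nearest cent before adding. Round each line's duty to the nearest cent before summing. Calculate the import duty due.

£53,161.22

Line 1 (6111.14, Duros, 3,149 kg, £453,046.63):
Base rate for 6111.14 is 9.5% + £2.55/kg.
Origin Duros is the FTA partner but 6111.14 is not on the preference list; base rate stands.
Duty = £453,046.63 × 9.5% + 3,149 × £2.55 = £51,069.38.
Line 2 (2008.29, Duros, 3,778 kg, £172,050.12):
Base rate for 2008.29 is £3.95/kg.
Origin Duros qualifies under the Zoray–Duros agreement and 2008.29 is covered: preferential rate Free applies instead.
The additional-duty order on 2008.29 targets Zoros, not Duros; it does not apply.
Duty = £172,050.12 × 0% = £0.00.
Line 3 (6606.79, Zoros, 1,217 units, £139,456.03):
Code 6606.79 is under a tariff-rate quota (threshold 2,164 units). Quantity 1,217 units is within the quota, so the in-quota rate 1.5% applies to the full value.
Duty = £139,456.03 × 1.5% = £2,091.84.
Total = £51,069.38 + £0.00 + £2,091.84 = £53,161.22.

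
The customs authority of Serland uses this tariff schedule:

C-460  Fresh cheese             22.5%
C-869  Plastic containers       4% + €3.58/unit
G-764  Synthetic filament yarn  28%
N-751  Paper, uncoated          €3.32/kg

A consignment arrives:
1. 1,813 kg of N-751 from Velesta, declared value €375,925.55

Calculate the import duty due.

€6,019.16

Line 1 (N-751, Velesta, 1,813 kg, €375,925.55):
Base rate for N-751 is €3.32/kg.
Duty = 1,813 × €3.32 = €6,019.16.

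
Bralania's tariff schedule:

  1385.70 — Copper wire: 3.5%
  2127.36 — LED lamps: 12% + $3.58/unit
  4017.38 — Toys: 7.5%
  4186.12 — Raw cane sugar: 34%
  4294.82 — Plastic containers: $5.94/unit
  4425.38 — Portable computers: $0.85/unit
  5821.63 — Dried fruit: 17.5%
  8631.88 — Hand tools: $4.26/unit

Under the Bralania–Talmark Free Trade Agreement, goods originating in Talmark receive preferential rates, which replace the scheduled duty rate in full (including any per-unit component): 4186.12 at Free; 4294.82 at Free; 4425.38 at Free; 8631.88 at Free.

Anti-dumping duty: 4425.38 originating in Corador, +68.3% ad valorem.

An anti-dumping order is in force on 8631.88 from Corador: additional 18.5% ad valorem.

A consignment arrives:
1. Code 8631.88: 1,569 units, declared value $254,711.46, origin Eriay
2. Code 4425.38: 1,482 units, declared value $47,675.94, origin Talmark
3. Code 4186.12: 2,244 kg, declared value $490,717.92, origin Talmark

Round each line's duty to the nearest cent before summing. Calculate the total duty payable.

Line 1 (8631.88, Eriay, 1,569 units, $254,711.46):
Base rate for 8631.88 is $4.26/unit.
8631.88 has an FTA preferential rate, but origin Eriay is not Talmark; base rate stands.
The additional-duty order on 8631.88 targets Corador, not Eriay; it does not apply.
Duty = 1,569 × $4.26 = $6,683.94.
Line 2 (4425.38, Talmark, 1,482 units, $47,675.94):
Base rate for 4425.38 is $0.85/unit.
Origin Talmark qualifies under the Bralania–Talmark agreement and 4425.38 is covered: preferential rate Free applies instead.
The additional-duty order on 4425.38 targets Corador, not Talmark; it does not apply.
Duty = $47,675.94 × 0% = $0.00.
Line 3 (4186.12, Talmark, 2,244 kg, $490,717.92):
Base rate for 4186.12 is 34%.
Origin Talmark qualifies under the Bralania–Talmark agreement and 4186.12 is covered: preferential rate Free applies instead.
Duty = $490,717.92 × 0% = $0.00.
Total = $6,683.94 + $0.00 + $0.00 = $6,683.94.

$6,683.94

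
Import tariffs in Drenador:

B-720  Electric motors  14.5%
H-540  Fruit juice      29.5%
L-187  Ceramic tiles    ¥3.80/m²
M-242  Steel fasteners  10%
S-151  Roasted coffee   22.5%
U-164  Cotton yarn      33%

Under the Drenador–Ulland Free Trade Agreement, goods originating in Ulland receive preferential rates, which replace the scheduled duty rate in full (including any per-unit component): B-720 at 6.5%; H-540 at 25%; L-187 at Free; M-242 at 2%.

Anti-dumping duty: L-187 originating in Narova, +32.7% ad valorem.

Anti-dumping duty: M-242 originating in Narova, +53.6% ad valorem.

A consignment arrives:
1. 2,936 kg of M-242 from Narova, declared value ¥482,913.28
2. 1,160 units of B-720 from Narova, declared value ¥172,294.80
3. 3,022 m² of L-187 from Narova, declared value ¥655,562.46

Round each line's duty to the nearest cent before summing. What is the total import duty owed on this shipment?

Line 1 (M-242, Narova, 2,936 kg, ¥482,913.28):
Base rate for M-242 is 10%.
M-242 has an FTA preferential rate, but origin Narova is not Ulland; base rate stands.
Additional duty on M-242 from Narova: +53.6%. Applied ad valorem rate: 10% + 53.6% = 63.6%.
Duty = ¥482,913.28 × 63.6% = ¥307,132.85.
Line 2 (B-720, Narova, 1,160 units, ¥172,294.80):
Base rate for B-720 is 14.5%.
B-720 has an FTA preferential rate, but origin Narova is not Ulland; base rate stands.
Duty = ¥172,294.80 × 14.5% = ¥24,982.75.
Line 3 (L-187, Narova, 3,022 m², ¥655,562.46):
Base rate for L-187 is ¥3.80/m².
L-187 has an FTA preferential rate, but origin Narova is not Ulland; base rate stands.
Additional duty on L-187 from Narova: +32.7% ad valorem. Applied ad valorem rate = 32.7%.
Duty = ¥655,562.46 × 32.7% + 3,022 × ¥3.80 = ¥225,852.52.
Total = ¥307,132.85 + ¥24,982.75 + ¥225,852.52 = ¥557,968.12.

¥557,968.12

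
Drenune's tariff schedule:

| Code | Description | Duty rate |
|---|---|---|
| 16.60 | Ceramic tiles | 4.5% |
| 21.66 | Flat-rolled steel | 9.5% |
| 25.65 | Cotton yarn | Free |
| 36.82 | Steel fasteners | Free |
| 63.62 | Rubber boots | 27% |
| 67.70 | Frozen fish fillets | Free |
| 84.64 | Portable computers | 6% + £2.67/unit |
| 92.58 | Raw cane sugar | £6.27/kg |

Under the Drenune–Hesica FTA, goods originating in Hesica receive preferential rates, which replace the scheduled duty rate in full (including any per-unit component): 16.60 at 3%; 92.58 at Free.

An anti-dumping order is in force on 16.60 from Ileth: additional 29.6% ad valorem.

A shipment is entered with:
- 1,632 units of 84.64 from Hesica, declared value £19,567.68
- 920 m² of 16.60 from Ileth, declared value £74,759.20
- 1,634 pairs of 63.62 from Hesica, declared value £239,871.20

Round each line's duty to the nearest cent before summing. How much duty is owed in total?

Line 1 (84.64, Hesica, 1,632 units, £19,567.68):
Base rate for 84.64 is 6% + £2.67/unit.
Origin Hesica is the FTA partner but 84.64 is not on the preference list; base rate stands.
Duty = £19,567.68 × 6% + 1,632 × £2.67 = £5,531.50.
Line 2 (16.60, Ileth, 920 m², £74,759.20):
Base rate for 16.60 is 4.5%.
16.60 has an FTA preferential rate, but origin Ileth is not Hesica; base rate stands.
Additional duty on 16.60 from Ileth: +29.6%. Applied ad valorem rate: 4.5% + 29.6% = 34.1%.
Duty = £74,759.20 × 34.1% = £25,492.89.
Line 3 (63.62, Hesica, 1,634 pairs, £239,871.20):
Base rate for 63.62 is 27%.
Origin Hesica is the FTA partner but 63.62 is not on the preference list; base rate stands.
Duty = £239,871.20 × 27% = £64,765.22.
Total = £5,531.50 + £25,492.89 + £64,765.22 = £95,789.61.

£95,789.61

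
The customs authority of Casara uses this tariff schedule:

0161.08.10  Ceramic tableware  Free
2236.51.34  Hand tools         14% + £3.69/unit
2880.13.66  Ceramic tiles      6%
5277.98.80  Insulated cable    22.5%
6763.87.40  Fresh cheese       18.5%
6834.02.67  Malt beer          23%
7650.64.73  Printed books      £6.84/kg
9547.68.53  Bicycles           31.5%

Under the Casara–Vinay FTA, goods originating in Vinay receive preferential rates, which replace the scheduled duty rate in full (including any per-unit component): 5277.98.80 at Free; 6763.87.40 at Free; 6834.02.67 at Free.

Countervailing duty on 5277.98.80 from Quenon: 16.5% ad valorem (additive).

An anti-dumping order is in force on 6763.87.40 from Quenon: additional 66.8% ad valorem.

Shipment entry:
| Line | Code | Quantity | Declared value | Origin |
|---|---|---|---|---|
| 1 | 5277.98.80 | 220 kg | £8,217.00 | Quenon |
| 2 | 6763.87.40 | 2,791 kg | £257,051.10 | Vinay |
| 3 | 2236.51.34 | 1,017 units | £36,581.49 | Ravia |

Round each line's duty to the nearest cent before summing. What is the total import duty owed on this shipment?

£12,078.77

Line 1 (5277.98.80, Quenon, 220 kg, £8,217.00):
Base rate for 5277.98.80 is 22.5%.
5277.98.80 has an FTA preferential rate, but origin Quenon is not Vinay; base rate stands.
Additional duty on 5277.98.80 from Quenon: +16.5%. Applied ad valorem rate: 22.5% + 16.5% = 39%.
Duty = £8,217.00 × 39% = £3,204.63.
Line 2 (6763.87.40, Vinay, 2,791 kg, £257,051.10):
Base rate for 6763.87.40 is 18.5%.
Origin Vinay qualifies under the Casara–Vinay agreement and 6763.87.40 is covered: preferential rate Free applies instead.
The additional-duty order on 6763.87.40 targets Quenon, not Vinay; it does not apply.
Duty = £257,051.10 × 0% = £0.00.
Line 3 (2236.51.34, Ravia, 1,017 units, £36,581.49):
Base rate for 2236.51.34 is 14% + £3.69/unit.
Duty = £36,581.49 × 14% + 1,017 × £3.69 = £8,874.14.
Total = £3,204.63 + £0.00 + £8,874.14 = £12,078.77.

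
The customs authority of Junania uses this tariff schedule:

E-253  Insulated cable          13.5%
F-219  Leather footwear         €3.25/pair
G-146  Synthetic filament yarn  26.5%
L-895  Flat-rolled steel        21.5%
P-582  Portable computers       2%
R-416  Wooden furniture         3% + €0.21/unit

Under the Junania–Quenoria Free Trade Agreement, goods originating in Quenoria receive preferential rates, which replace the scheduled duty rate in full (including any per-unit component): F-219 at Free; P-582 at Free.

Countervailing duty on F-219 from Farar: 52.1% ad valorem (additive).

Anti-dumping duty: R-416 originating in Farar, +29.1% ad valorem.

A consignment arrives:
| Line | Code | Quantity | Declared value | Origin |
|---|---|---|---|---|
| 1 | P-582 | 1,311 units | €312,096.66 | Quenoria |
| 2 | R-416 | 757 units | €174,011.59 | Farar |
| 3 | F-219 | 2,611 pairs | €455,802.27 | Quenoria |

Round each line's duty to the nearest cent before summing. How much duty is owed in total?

Line 1 (P-582, Quenoria, 1,311 units, €312,096.66):
Base rate for P-582 is 2%.
Origin Quenoria qualifies under the Junania–Quenoria agreement and P-582 is covered: preferential rate Free applies instead.
Duty = €312,096.66 × 0% = €0.00.
Line 2 (R-416, Farar, 757 units, €174,011.59):
Base rate for R-416 is 3% + €0.21/unit.
Additional duty on R-416 from Farar: +29.1%. Applied ad valorem rate: 3% + 29.1% = 32.1%.
Duty = €174,011.59 × 32.1% + 757 × €0.21 = €56,016.69.
Line 3 (F-219, Quenoria, 2,611 pairs, €455,802.27):
Base rate for F-219 is €3.25/pair.
Origin Quenoria qualifies under the Junania–Quenoria agreement and F-219 is covered: preferential rate Free applies instead.
The additional-duty order on F-219 targets Farar, not Quenoria; it does not apply.
Duty = €455,802.27 × 0% = €0.00.
Total = €0.00 + €56,016.69 + €0.00 = €56,016.69.

€56,016.69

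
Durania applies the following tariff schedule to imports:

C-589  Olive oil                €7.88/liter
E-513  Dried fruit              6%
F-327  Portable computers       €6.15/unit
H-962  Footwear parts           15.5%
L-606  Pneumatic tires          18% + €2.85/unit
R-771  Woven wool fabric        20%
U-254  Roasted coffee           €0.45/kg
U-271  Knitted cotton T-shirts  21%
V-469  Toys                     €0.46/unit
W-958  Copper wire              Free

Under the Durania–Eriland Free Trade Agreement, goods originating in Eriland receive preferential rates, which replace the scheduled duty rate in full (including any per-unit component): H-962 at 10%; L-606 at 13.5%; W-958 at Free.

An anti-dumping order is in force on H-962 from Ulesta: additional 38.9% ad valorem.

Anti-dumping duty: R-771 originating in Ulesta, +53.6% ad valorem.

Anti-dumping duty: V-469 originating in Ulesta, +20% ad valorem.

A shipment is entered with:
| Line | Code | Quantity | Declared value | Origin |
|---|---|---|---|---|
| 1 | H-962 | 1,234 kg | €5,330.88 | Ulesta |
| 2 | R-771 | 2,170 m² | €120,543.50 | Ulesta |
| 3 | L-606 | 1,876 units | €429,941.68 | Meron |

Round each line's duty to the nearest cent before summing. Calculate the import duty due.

Line 1 (H-962, Ulesta, 1,234 kg, €5,330.88):
Base rate for H-962 is 15.5%.
H-962 has an FTA preferential rate, but origin Ulesta is not Eriland; base rate stands.
Additional duty on H-962 from Ulesta: +38.9%. Applied ad valorem rate: 15.5% + 38.9% = 54.4%.
Duty = €5,330.88 × 54.4% = €2,900.00.
Line 2 (R-771, Ulesta, 2,170 m², €120,543.50):
Base rate for R-771 is 20%.
Additional duty on R-771 from Ulesta: +53.6%. Applied ad valorem rate: 20% + 53.6% = 73.6%.
Duty = €120,543.50 × 73.6% = €88,720.02.
Line 3 (L-606, Meron, 1,876 units, €429,941.68):
Base rate for L-606 is 18% + €2.85/unit.
L-606 has an FTA preferential rate, but origin Meron is not Eriland; base rate stands.
Duty = €429,941.68 × 18% + 1,876 × €2.85 = €82,736.10.
Total = €2,900.00 + €88,720.02 + €82,736.10 = €174,356.12.

€174,356.12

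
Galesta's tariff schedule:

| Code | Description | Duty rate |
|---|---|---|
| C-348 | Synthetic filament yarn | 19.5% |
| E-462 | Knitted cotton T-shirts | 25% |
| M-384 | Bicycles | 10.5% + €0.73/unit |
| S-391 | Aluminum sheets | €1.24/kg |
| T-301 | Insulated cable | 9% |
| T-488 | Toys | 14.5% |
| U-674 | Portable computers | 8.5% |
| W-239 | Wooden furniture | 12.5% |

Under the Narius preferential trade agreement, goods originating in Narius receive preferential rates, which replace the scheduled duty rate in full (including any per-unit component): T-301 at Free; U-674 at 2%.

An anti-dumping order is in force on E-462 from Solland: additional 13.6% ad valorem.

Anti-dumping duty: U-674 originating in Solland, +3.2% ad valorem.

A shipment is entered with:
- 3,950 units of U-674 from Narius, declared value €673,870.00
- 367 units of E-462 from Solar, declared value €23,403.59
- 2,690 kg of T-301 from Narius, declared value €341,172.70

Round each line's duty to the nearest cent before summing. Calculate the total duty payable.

Line 1 (U-674, Narius, 3,950 units, €673,870.00):
Base rate for U-674 is 8.5%.
Origin Narius qualifies under the Galesta–Narius agreement and U-674 is covered: preferential rate 2% applies instead.
The additional-duty order on U-674 targets Solland, not Narius; it does not apply.
Duty = €673,870.00 × 2% = €13,477.40.
Line 2 (E-462, Solar, 367 units, €23,403.59):
Base rate for E-462 is 25%.
The additional-duty order on E-462 targets Solland, not Solar; it does not apply.
Duty = €23,403.59 × 25% = €5,850.90.
Line 3 (T-301, Narius, 2,690 kg, €341,172.70):
Base rate for T-301 is 9%.
Origin Narius qualifies under the Galesta–Narius agreement and T-301 is covered: preferential rate Free applies instead.
Duty = €341,172.70 × 0% = €0.00.
Total = €13,477.40 + €5,850.90 + €0.00 = €19,328.30.

€19,328.30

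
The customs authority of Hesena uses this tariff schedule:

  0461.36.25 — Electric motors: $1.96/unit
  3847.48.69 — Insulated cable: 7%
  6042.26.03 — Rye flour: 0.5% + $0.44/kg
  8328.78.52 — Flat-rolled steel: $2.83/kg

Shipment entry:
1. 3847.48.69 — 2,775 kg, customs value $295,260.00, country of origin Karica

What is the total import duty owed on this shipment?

$20,668.20

Line 1 (3847.48.69, Karica, 2,775 kg, $295,260.00):
Base rate for 3847.48.69 is 7%.
Duty = $295,260.00 × 7% = $20,668.20.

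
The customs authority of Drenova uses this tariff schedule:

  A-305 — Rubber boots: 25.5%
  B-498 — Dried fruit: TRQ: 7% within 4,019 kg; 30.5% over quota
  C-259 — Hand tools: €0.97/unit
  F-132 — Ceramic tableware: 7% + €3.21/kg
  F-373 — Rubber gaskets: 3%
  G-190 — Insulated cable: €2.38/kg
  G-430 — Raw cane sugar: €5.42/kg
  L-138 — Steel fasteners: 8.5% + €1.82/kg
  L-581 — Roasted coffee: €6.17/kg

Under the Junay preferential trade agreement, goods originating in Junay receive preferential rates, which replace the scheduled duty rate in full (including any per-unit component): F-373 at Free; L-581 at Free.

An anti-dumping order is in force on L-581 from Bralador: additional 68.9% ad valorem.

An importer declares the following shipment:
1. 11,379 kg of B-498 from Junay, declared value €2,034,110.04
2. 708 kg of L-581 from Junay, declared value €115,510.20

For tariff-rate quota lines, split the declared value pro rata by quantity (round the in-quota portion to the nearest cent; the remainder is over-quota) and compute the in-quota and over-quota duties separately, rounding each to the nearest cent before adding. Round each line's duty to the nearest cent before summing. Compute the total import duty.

Line 1 (B-498, Junay, 11,379 kg, €2,034,110.04):
Code B-498 is under a tariff-rate quota (threshold 4,019 kg). In-quota: 4,019 kg at 7%; over-quota: 7,360 kg at 30.5%.
Pro-rata value split: in-quota = €2,034,110.04 × 4,019/11,379 = €718,436.44; over-quota = €2,034,110.04 − €718,436.44 = €1,315,673.60.
In-quota duty = €718,436.44 × 7% = €50,290.55. Over-quota duty = €1,315,673.60 × 30.5% = €401,280.45.
Line duty = €50,290.55 + €401,280.45 = €451,571.00.
Line 2 (L-581, Junay, 708 kg, €115,510.20):
Base rate for L-581 is €6.17/kg.
Origin Junay qualifies under the Drenova–Junay agreement and L-581 is covered: preferential rate Free applies instead.
The additional-duty order on L-581 targets Bralador, not Junay; it does not apply.
Duty = €115,510.20 × 0% = €0.00.
Total = €451,571.00 + €0.00 = €451,571.00.

€451,571.00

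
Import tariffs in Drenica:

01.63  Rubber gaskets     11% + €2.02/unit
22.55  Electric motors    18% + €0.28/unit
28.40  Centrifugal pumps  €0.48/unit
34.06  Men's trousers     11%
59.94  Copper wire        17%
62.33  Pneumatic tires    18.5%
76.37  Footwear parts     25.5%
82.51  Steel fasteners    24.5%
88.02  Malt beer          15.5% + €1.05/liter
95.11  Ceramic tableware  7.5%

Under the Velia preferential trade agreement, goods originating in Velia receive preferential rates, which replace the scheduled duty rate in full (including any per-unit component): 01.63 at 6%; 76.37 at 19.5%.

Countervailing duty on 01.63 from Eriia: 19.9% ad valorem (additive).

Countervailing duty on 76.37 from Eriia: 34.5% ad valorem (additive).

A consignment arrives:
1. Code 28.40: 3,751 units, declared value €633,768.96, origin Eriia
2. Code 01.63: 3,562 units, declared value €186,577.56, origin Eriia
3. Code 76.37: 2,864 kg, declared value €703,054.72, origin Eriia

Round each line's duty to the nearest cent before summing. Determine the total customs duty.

€488,481.02

Line 1 (28.40, Eriia, 3,751 units, €633,768.96):
Base rate for 28.40 is €0.48/unit.
Duty = 3,751 × €0.48 = €1,800.48.
Line 2 (01.63, Eriia, 3,562 units, €186,577.56):
Base rate for 01.63 is 11% + €2.02/unit.
01.63 has an FTA preferential rate, but origin Eriia is not Velia; base rate stands.
Additional duty on 01.63 from Eriia: +19.9%. Applied ad valorem rate: 11% + 19.9% = 30.9%.
Duty = €186,577.56 × 30.9% + 3,562 × €2.02 = €64,847.71.
Line 3 (76.37, Eriia, 2,864 kg, €703,054.72):
Base rate for 76.37 is 25.5%.
76.37 has an FTA preferential rate, but origin Eriia is not Velia; base rate stands.
Additional duty on 76.37 from Eriia: +34.5%. Applied ad valorem rate: 25.5% + 34.5% = 60%.
Duty = €703,054.72 × 60% = €421,832.83.
Total = €1,800.48 + €64,847.71 + €421,832.83 = €488,481.02.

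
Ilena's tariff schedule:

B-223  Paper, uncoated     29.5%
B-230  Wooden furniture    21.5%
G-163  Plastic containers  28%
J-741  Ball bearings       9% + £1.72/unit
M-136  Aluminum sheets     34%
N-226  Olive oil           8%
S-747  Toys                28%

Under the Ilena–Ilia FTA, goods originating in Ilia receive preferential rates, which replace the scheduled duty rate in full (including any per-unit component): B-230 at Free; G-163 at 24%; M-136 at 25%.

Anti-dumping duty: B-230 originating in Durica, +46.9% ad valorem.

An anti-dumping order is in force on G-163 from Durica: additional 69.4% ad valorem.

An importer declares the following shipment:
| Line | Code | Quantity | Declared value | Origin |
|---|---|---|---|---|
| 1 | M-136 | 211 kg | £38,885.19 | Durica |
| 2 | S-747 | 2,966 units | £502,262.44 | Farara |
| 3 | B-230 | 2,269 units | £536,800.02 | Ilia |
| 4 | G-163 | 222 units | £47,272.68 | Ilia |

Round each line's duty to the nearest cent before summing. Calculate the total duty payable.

£165,199.88

Line 1 (M-136, Durica, 211 kg, £38,885.19):
Base rate for M-136 is 34%.
M-136 has an FTA preferential rate, but origin Durica is not Ilia; base rate stands.
Duty = £38,885.19 × 34% = £13,220.96.
Line 2 (S-747, Farara, 2,966 units, £502,262.44):
Base rate for S-747 is 28%.
Duty = £502,262.44 × 28% = £140,633.48.
Line 3 (B-230, Ilia, 2,269 units, £536,800.02):
Base rate for B-230 is 21.5%.
Origin Ilia qualifies under the Ilena–Ilia agreement and B-230 is covered: preferential rate Free applies instead.
The additional-duty order on B-230 targets Durica, not Ilia; it does not apply.
Duty = £536,800.02 × 0% = £0.00.
Line 4 (G-163, Ilia, 222 units, £47,272.68):
Base rate for G-163 is 28%.
Origin Ilia qualifies under the Ilena–Ilia agreement and G-163 is covered: preferential rate 24% applies instead.
The additional-duty order on G-163 targets Durica, not Ilia; it does not apply.
Duty = £47,272.68 × 24% = £11,345.44.
Total = £13,220.96 + £140,633.48 + £0.00 + £11,345.44 = £165,199.88.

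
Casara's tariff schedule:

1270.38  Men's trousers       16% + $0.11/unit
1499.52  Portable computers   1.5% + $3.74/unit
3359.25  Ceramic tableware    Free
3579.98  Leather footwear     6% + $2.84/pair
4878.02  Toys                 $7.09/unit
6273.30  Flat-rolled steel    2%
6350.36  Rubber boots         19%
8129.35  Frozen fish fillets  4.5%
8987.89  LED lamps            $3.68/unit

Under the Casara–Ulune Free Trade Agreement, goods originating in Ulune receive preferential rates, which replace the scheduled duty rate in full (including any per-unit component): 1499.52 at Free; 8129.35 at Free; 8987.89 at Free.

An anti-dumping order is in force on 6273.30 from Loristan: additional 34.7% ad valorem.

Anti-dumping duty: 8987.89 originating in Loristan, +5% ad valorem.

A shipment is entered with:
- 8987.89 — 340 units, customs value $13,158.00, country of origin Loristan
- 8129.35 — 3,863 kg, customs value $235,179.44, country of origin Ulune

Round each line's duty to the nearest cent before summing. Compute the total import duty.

$1,909.10

Line 1 (8987.89, Loristan, 340 units, $13,158.00):
Base rate for 8987.89 is $3.68/unit.
8987.89 has an FTA preferential rate, but origin Loristan is not Ulune; base rate stands.
Additional duty on 8987.89 from Loristan: +5% ad valorem. Applied ad valorem rate = 5%.
Duty = $13,158.00 × 5% + 340 × $3.68 = $1,909.10.
Line 2 (8129.35, Ulune, 3,863 kg, $235,179.44):
Base rate for 8129.35 is 4.5%.
Origin Ulune qualifies under the Casara–Ulune agreement and 8129.35 is covered: preferential rate Free applies instead.
Duty = $235,179.44 × 0% = $0.00.
Total = $1,909.10 + $0.00 = $1,909.10.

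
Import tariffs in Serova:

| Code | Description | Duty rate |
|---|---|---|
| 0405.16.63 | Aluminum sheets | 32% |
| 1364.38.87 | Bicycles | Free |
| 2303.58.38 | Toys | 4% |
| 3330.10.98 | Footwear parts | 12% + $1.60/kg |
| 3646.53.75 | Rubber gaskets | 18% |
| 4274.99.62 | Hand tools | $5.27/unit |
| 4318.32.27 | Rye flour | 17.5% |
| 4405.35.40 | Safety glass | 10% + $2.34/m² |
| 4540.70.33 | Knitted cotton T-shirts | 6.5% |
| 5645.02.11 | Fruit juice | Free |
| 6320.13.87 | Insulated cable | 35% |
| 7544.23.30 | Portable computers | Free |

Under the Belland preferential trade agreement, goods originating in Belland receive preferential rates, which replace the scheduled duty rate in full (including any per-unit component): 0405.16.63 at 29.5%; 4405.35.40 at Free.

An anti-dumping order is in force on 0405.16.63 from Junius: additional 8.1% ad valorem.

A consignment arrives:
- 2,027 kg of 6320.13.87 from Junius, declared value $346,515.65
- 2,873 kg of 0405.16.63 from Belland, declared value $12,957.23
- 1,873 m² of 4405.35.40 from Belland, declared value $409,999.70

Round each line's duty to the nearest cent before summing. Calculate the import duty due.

$125,102.86

Line 1 (6320.13.87, Junius, 2,027 kg, $346,515.65):
Base rate for 6320.13.87 is 35%.
Duty = $346,515.65 × 35% = $121,280.48.
Line 2 (0405.16.63, Belland, 2,873 kg, $12,957.23):
Base rate for 0405.16.63 is 32%.
Origin Belland qualifies under the Serova–Belland agreement and 0405.16.63 is covered: preferential rate 29.5% applies instead.
The additional-duty order on 0405.16.63 targets Junius, not Belland; it does not apply.
Duty = $12,957.23 × 29.5% = $3,822.38.
Line 3 (4405.35.40, Belland, 1,873 m², $409,999.70):
Base rate for 4405.35.40 is 10% + $2.34/m².
Origin Belland qualifies under the Serova–Belland agreement and 4405.35.40 is covered: preferential rate Free applies instead.
Duty = $409,999.70 × 0% = $0.00.
Total = $121,280.48 + $3,822.38 + $0.00 = $125,102.86.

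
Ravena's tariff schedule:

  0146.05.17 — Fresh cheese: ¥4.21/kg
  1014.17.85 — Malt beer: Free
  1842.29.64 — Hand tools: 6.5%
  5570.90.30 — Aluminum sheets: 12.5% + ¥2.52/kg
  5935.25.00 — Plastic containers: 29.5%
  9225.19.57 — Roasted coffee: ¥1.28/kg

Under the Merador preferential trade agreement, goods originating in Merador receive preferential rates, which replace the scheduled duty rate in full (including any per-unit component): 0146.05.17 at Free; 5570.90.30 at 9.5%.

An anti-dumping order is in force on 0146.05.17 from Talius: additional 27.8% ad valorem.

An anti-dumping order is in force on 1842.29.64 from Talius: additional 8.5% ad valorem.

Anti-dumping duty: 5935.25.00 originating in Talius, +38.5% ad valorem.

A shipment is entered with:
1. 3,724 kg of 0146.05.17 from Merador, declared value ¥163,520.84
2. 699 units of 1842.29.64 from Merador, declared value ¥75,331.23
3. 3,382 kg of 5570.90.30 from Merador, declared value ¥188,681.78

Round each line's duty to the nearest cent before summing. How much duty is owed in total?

Line 1 (0146.05.17, Merador, 3,724 kg, ¥163,520.84):
Base rate for 0146.05.17 is ¥4.21/kg.
Origin Merador qualifies under the Ravena–Merador agreement and 0146.05.17 is covered: preferential rate Free applies instead.
The additional-duty order on 0146.05.17 targets Talius, not Merador; it does not apply.
Duty = ¥163,520.84 × 0% = ¥0.00.
Line 2 (1842.29.64, Merador, 699 units, ¥75,331.23):
Base rate for 1842.29.64 is 6.5%.
Origin Merador is the FTA partner but 1842.29.64 is not on the preference list; base rate stands.
The additional-duty order on 1842.29.64 targets Talius, not Merador; it does not apply.
Duty = ¥75,331.23 × 6.5% = ¥4,896.53.
Line 3 (5570.90.30, Merador, 3,382 kg, ¥188,681.78):
Base rate for 5570.90.30 is 12.5% + ¥2.52/kg.
Origin Merador qualifies under the Ravena–Merador agreement and 5570.90.30 is covered: preferential rate 9.5% applies instead.
Duty = ¥188,681.78 × 9.5% = ¥17,924.77.
Total = ¥0.00 + ¥4,896.53 + ¥17,924.77 = ¥22,821.30.

¥22,821.30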